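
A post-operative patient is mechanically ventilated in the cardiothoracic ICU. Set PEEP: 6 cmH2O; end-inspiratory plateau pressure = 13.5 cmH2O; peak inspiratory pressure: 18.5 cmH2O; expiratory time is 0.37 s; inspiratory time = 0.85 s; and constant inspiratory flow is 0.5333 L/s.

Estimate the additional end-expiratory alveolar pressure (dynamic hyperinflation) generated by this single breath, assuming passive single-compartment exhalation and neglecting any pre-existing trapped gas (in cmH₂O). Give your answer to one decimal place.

3.9

Vt = flow × Ti = 0.5333 L/s × 0.85 s × 1000 mL/L = 453.31 mL.
R = (PIP − Pplat)/V̇ = (18.5 − 13.5) / 0.5333 = 5.0/0.5333 = 9.376 cmH2O·s/L.
C = Vt/(Pplat − PEEP) = 453.31 / (13.5 − 6) = 453.31/7.5 = 60.441 mL/cmH2O.
τ = R × C = 9.376 × 0.06044 L/cmH2O = 0.5667 s.
Fraction remaining = e^(−Te/τ) = e^(−0.37/0.5667) = 0.5205; trapped volume = 453.31 × 0.5205 = 235.95 mL.
Additional alveolar pressure from trapping ≈ V_trapped / C = 235.95 / 60.441 = 3.904 cmH2O.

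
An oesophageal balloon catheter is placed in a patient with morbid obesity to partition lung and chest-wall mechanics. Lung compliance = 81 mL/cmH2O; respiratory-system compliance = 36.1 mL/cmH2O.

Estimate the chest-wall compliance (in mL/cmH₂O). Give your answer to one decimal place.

1/Ccw = 1/Crs − 1/CL.
1/Ccw = 1/36.1 − 1/81 = 0.01536.
Ccw = 65.104 mL/cmH2O.

65.1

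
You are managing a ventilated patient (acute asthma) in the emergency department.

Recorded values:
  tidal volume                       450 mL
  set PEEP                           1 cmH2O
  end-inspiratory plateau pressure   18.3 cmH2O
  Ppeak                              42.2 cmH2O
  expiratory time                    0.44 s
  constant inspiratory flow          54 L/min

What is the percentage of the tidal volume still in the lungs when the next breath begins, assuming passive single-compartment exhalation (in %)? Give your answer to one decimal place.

52.9

Flow: 54 L/min ÷ 60 = 0.9 L/s.
R = (PIP − Pplat)/V̇ = (42.2 − 18.3) / 0.9 = 23.9/0.9 = 26.556 cmH2O·s/L.
C = Vt/(Pplat − PEEP) = 450.0 / (18.3 − 1) = 450.0/17.3 = 26.012 mL/cmH2O.
τ = R × C = 26.556 × 0.02601 L/cmH2O = 0.6907 s.
Fraction remaining at end-expiration = e^(−Te/τ) = e^(−0.44/0.6907) = 0.5289 → 52.89%.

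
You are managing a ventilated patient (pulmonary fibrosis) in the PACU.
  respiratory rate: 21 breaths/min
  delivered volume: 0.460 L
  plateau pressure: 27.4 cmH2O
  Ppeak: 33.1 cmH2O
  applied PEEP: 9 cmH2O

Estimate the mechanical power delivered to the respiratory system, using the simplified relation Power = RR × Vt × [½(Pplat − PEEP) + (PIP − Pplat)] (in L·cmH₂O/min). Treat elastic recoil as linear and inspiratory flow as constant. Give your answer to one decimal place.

Per-breath work = Vt × [½(Pplat−PEEP) + (PIP−Pplat)] = 0.460 × [0.5×18.4 + 5.7] = 0.460 × 14.9 = 6.854 L·cmH2O.
Power = 21 × 6.854 = 143.93 L·cmH2O/min.

143.9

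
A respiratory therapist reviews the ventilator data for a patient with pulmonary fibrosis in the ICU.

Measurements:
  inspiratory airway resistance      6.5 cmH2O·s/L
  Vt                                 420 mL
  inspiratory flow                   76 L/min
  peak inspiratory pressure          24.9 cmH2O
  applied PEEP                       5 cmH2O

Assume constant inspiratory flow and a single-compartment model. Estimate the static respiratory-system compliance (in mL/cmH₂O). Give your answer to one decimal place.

Flow: 76 L/min ÷ 60 = 1.2667 L/s.
Equation of motion (constant flow): PIP = Vt/C + R·V̇ + PEEP.
Vt/C = PIP − R·V̇ − PEEP = 24.9 − 6.5×1.2667 − 5 = 24.9 − 8.234 − 5 = 11.666 cmH2O.
C = Vt / 11.666 = 420 / 11.666 = 36.002 mL/cmH2O.

36.0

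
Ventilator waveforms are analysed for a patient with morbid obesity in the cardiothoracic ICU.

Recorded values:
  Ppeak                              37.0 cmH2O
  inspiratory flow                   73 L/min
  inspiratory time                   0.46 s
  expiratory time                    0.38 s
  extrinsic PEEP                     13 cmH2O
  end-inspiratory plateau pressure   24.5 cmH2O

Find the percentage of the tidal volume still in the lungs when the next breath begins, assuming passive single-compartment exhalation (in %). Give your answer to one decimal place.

Flow: 73 L/min ÷ 60 = 1.2167 L/s.
Vt = flow × Ti = 1.2167 L/s × 0.46 s × 1000 mL/L = 559.68 mL.
R = (PIP − Pplat)/V̇ = (37.0 − 24.5) / 1.2167 = 12.5/1.2167 = 10.274 cmH2O·s/L.
C = Vt/(Pplat − PEEP) = 559.68 / (24.5 − 13) = 559.68/11.5 = 48.668 mL/cmH2O.
τ = R × C = 10.274 × 0.04867 L/cmH2O = 0.5 s.
Fraction remaining at end-expiration = e^(−Te/τ) = e^(−0.38/0.5) = 0.4677 → 46.77%.

46.8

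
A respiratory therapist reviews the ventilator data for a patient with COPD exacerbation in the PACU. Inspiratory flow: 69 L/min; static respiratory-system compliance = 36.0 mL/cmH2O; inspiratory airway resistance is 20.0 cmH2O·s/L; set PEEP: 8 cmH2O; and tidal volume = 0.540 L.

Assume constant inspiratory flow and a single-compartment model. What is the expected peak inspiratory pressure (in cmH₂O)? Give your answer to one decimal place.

Flow: 69 L/min ÷ 60 = 1.15 L/s.
Equation of motion (constant flow): PIP = Vt/C + R·V̇ + PEEP.
PIP = 540/36.0 + 20.0×1.15 + 8 = 15.0 + 23.0 + 8 = 46.0 cmH2O.

46.0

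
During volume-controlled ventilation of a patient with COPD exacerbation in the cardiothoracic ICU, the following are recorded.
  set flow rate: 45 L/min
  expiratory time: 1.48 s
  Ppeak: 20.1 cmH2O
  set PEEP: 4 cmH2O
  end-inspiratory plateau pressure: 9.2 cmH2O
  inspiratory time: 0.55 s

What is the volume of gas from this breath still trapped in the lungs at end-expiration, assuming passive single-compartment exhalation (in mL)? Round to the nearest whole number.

Flow: 45 L/min ÷ 60 = 0.75 L/s.
Vt = flow × Ti = 0.75 L/s × 0.55 s × 1000 mL/L = 412.5 mL.
R = (PIP − Pplat)/V̇ = (20.1 − 9.2) / 0.75 = 10.9/0.75 = 14.533 cmH2O·s/L.
C = Vt/(Pplat − PEEP) = 412.5 / (9.2 − 4) = 412.5/5.2 = 79.327 mL/cmH2O.
τ = R × C = 14.533 × 0.07933 L/cmH2O = 1.153 s.
Fraction remaining = e^(−Te/τ) = e^(−1.48/1.153) = 0.277.
Trapped volume = 412.5 × 0.277 = 114.26 mL.

114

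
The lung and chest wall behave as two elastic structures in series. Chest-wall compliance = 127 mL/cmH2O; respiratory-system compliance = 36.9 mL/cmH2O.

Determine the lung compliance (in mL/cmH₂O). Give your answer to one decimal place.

52.0

1/CL = 1/Crs − 1/Ccw.
1/CL = 1/36.9 − 1/127 = 0.01923.
CL = 52.002 mL/cmH2O.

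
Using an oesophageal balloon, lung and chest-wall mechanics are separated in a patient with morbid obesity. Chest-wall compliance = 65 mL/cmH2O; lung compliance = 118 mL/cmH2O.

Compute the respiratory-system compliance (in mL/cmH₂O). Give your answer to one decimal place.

41.9

Lung and chest wall are elastances in series: 1/Crs = 1/CL + 1/Ccw.
1/Crs = 1/118 + 1/65 = 0.02386.
Crs = 41.911 mL/cmH2O.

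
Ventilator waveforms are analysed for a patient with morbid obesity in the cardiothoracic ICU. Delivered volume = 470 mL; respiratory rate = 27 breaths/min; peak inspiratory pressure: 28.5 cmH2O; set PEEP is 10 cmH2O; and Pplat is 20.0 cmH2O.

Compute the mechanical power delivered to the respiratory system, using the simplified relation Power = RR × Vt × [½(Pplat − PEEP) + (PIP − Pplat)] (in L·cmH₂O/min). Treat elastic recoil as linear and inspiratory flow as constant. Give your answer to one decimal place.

Per-breath work = Vt × [½(Pplat−PEEP) + (PIP−Pplat)] = 0.470 × [0.5×10.0 + 8.5] = 0.470 × 13.5 = 6.345 L·cmH2O.
Power = 27 × 6.345 = 171.32 L·cmH2O/min.

171.3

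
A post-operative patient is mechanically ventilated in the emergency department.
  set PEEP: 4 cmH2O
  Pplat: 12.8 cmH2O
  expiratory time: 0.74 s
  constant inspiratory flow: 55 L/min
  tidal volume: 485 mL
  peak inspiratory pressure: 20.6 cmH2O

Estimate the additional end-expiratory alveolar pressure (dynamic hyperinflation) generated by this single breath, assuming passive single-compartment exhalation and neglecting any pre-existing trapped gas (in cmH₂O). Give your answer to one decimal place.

Flow: 55 L/min ÷ 60 = 0.9167 L/s.
R = (PIP − Pplat)/V̇ = (20.6 − 12.8) / 0.9167 = 7.8/0.9167 = 8.509 cmH2O·s/L.
C = Vt/(Pplat − PEEP) = 485.0 / (12.8 − 4) = 485.0/8.8 = 55.114 mL/cmH2O.
τ = R × C = 8.509 × 0.05511 L/cmH2O = 0.4689 s.
Fraction remaining = e^(−Te/τ) = e^(−0.74/0.4689) = 0.2064; trapped volume = 485.0 × 0.2064 = 100.1 mL.
Additional alveolar pressure from trapping ≈ V_trapped / C = 100.1 / 55.114 = 1.816 cmH2O.

1.8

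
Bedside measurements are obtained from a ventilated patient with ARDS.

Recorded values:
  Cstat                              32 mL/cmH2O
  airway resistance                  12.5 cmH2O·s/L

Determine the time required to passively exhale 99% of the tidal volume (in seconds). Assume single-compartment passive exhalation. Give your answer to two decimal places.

τ = R × C = 12.5 × 32 mL/cmH2O = 12.5 × 0.032 L/cmH2O = 0.4 s.
Exhaled fraction f = 1 − e^(−t/τ) → t = −τ·ln(1 − f) = −0.4·ln(0.01) = 1.842 s.

1.84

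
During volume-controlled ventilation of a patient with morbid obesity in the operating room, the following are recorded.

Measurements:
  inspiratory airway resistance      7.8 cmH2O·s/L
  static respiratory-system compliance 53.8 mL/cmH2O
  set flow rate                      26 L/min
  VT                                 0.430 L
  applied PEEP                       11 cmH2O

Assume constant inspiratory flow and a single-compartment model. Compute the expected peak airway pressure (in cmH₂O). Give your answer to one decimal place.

22.4

Flow: 26 L/min ÷ 60 = 0.4333 L/s.
Equation of motion (constant flow): PIP = Vt/C + R·V̇ + PEEP.
PIP = 430/53.8 + 7.8×0.4333 + 11 = 7.993 + 3.38 + 11 = 22.373 cmH2O.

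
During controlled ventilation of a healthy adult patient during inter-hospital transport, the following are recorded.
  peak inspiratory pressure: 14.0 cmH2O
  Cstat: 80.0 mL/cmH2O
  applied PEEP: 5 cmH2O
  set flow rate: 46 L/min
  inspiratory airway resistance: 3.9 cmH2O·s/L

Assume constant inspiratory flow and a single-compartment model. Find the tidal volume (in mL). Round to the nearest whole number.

Flow: 46 L/min ÷ 60 = 0.7667 L/s.
Equation of motion (constant flow): PIP = Vt/C + R·V̇ + PEEP.
Vt/C = PIP − R·V̇ − PEEP = 14.0 − 2.99 − 5 = 6.01 cmH2O.
Vt = C × 6.01 = 80.0 × 6.01 = 480.8 mL.

481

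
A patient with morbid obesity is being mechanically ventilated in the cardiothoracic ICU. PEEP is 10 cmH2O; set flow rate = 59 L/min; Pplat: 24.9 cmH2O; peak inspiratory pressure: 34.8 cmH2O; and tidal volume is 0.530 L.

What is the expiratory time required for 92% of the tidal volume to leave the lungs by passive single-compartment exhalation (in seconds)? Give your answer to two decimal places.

Flow: 59 L/min ÷ 60 = 0.9833 L/s.
R = (PIP − Pplat)/V̇ = (34.8 − 24.9) / 0.9833 = 9.9/0.9833 = 10.068 cmH2O·s/L.
C = Vt/(Pplat − PEEP) = 530.0 / (24.9 − 10) = 530.0/14.9 = 35.57 mL/cmH2O.
τ = R × C = 10.068 × 0.03557 L/cmH2O = 0.3581 s.
t = −τ·ln(1 − 0.92) = −0.3581·ln(0.08) = 0.9045 s.

0.90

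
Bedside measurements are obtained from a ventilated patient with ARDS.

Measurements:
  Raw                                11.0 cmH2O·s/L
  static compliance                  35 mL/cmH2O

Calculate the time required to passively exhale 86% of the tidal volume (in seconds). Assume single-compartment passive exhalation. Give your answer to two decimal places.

τ = R × C = 11.0 × 35 mL/cmH2O = 11.0 × 0.035 L/cmH2O = 0.385 s.
Exhaled fraction f = 1 − e^(−t/τ) → t = −τ·ln(1 − f) = −0.385·ln(0.14) = 0.757 s.

0.76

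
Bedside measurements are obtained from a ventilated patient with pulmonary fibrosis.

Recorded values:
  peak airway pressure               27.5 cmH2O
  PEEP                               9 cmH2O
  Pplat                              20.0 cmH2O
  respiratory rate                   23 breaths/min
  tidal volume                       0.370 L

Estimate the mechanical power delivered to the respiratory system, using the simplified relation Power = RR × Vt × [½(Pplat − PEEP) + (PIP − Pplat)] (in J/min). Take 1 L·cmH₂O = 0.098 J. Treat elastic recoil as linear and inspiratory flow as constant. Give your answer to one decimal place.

10.8

Per-breath work = Vt × [½(Pplat−PEEP) + (PIP−Pplat)] = 0.370 × [0.5×11.0 + 7.5] = 0.370 × 13.0 = 4.81 L·cmH2O.
Power = 23 × 4.81 = 110.63 L·cmH2O/min.
× 0.098 J/(L·cmH2O) → 10.842 J/min.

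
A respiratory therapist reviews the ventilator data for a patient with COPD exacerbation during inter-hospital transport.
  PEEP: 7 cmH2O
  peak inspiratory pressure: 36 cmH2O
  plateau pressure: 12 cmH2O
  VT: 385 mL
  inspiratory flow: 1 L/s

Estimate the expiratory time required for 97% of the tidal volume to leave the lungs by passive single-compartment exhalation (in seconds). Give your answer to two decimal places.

6.48

R = (PIP − Pplat)/V̇ = (36 − 12) / 1 = 24.0/1 = 24.0 cmH2O·s/L.
C = Vt/(Pplat − PEEP) = 385.0 / (12 − 7) = 385.0/5.0 = 77.0 mL/cmH2O.
τ = R × C = 24.0 × 0.077 L/cmH2O = 1.848 s.
t = −τ·ln(1 − 0.97) = −1.848·ln(0.03) = 6.48 s.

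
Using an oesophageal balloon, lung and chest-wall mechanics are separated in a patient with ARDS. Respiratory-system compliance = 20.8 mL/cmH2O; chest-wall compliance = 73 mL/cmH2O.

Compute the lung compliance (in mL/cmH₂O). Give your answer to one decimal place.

1/CL = 1/Crs − 1/Ccw.
1/CL = 1/20.8 − 1/73 = 0.03438.
CL = 29.087 mL/cmH2O.

29.1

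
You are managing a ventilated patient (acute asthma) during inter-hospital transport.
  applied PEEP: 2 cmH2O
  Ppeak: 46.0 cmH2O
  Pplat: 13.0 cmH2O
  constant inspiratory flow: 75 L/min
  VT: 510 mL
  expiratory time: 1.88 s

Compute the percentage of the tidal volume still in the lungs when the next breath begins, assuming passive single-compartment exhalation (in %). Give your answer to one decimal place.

Flow: 75 L/min ÷ 60 = 1.25 L/s.
R = (PIP − Pplat)/V̇ = (46.0 − 13.0) / 1.25 = 33.0/1.25 = 26.4 cmH2O·s/L.
C = Vt/(Pplat − PEEP) = 510.0 / (13.0 − 2) = 510.0/11.0 = 46.364 mL/cmH2O.
τ = R × C = 26.4 × 0.04636 L/cmH2O = 1.224 s.
Fraction remaining at end-expiration = e^(−Te/τ) = e^(−1.88/1.224) = 0.2153 → 21.53%.

21.5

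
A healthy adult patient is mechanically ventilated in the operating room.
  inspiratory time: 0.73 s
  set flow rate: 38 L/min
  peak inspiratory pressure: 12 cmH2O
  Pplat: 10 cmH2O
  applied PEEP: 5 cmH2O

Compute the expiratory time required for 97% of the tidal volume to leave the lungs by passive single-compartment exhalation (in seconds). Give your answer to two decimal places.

1.02

Flow: 38 L/min ÷ 60 = 0.6333 L/s.
Vt = flow × Ti = 0.6333 L/s × 0.73 s × 1000 mL/L = 462.31 mL.
R = (PIP − Pplat)/V̇ = (12 − 10) / 0.6333 = 2.0/0.6333 = 3.158 cmH2O·s/L.
C = Vt/(Pplat − PEEP) = 462.31 / (10 − 5) = 462.31/5.0 = 92.462 mL/cmH2O.
τ = R × C = 3.158 × 0.09246 L/cmH2O = 0.292 s.
t = −τ·ln(1 − 0.97) = −0.292·ln(0.03) = 1.024 s.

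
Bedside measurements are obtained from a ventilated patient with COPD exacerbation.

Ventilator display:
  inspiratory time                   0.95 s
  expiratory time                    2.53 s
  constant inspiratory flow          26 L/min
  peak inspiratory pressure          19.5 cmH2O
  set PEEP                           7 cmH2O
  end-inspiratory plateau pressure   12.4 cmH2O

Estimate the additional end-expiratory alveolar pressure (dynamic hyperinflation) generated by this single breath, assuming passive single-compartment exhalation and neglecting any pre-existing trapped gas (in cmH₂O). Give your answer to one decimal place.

0.7

Flow: 26 L/min ÷ 60 = 0.4333 L/s.
Vt = flow × Ti = 0.4333 L/s × 0.95 s × 1000 mL/L = 411.64 mL.
R = (PIP − Pplat)/V̇ = (19.5 − 12.4) / 0.4333 = 7.1/0.4333 = 16.386 cmH2O·s/L.
C = Vt/(Pplat − PEEP) = 411.64 / (12.4 − 7) = 411.64/5.4 = 76.23 mL/cmH2O.
τ = R × C = 16.386 × 0.07623 L/cmH2O = 1.249 s.
Fraction remaining = e^(−Te/τ) = e^(−2.53/1.249) = 0.1319; trapped volume = 411.64 × 0.1319 = 54.295 mL.
Additional alveolar pressure from trapping ≈ V_trapped / C = 54.295 / 76.23 = 0.7123 cmH2O.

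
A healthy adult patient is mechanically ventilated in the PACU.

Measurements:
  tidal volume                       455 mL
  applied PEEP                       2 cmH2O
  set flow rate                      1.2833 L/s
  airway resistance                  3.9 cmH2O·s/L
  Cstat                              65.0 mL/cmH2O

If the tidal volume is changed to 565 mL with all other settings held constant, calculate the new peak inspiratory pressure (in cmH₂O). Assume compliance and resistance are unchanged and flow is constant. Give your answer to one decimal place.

15.7

PIP = Vt/C + R·V̇ + PEEP (constant-flow equation of motion).
Only the elastic term changes: ΔPIP = ΔVt / C = (565 − 455) / 65.0 = 1.692 cmH2O.
Original PIP = 455/65.0 + 3.9×1.2833 + 2 = 14.005 cmH2O; new PIP = 14.005 + (1.692) = 15.697 cmH2O.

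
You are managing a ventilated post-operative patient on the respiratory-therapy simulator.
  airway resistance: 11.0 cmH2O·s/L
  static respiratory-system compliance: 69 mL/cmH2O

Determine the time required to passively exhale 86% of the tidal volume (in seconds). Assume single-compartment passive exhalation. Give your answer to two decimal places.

τ = R × C = 11.0 × 69 mL/cmH2O = 11.0 × 0.069 L/cmH2O = 0.759 s.
Exhaled fraction f = 1 − e^(−t/τ) → t = −τ·ln(1 − f) = −0.759·ln(0.14) = 1.492 s.

1.49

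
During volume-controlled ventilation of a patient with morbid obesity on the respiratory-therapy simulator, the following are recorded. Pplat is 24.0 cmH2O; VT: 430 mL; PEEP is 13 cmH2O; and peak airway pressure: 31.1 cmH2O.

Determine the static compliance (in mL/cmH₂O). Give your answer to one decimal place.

39.1

Cstat = Vt / (Pplat − PEEP) = 430 / (24.0 − 13) = 430 / 11.0 = 39.091 mL/cmH2O.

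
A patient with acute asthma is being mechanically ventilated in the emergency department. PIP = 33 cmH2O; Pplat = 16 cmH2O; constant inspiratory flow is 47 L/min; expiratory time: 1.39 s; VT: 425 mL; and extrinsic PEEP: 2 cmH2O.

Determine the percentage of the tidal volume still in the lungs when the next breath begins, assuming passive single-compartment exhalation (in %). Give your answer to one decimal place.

12.1

Flow: 47 L/min ÷ 60 = 0.7833 L/s.
R = (PIP − Pplat)/V̇ = (33 − 16) / 0.7833 = 17.0/0.7833 = 21.703 cmH2O·s/L.
C = Vt/(Pplat − PEEP) = 425.0 / (16 − 2) = 425.0/14.0 = 30.357 mL/cmH2O.
τ = R × C = 21.703 × 0.03036 L/cmH2O = 0.6589 s.
Fraction remaining at end-expiration = e^(−Te/τ) = e^(−1.39/0.6589) = 0.1213 → 12.13%.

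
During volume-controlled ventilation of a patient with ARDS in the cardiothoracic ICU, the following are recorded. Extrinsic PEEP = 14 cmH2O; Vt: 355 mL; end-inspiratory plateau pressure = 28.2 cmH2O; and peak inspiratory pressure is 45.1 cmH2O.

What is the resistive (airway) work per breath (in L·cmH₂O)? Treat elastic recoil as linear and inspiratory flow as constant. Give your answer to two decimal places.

6.00

With constant inspiratory flow the resistive pressure is constant at PIP − Pplat = 45.1 − 28.2 = 16.9 cmH2O, so resistive work = 16.9 × 0.355 = 6.0 L·cmH2O.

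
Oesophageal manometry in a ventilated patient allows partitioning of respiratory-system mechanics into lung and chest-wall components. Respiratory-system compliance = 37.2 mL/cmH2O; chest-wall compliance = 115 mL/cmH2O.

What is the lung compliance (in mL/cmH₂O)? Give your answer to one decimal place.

55.0

1/CL = 1/Crs − 1/Ccw.
1/CL = 1/37.2 − 1/115 = 0.01819.
CL = 54.975 mL/cmH2O.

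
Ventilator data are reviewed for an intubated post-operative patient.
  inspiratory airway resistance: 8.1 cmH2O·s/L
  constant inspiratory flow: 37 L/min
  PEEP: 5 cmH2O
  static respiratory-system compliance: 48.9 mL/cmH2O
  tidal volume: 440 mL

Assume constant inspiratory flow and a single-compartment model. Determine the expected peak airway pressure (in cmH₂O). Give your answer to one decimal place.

19.0

Flow: 37 L/min ÷ 60 = 0.6167 L/s.
Equation of motion (constant flow): PIP = Vt/C + R·V̇ + PEEP.
PIP = 440/48.9 + 8.1×0.6167 + 5 = 8.998 + 4.995 + 5 = 18.993 cmH2O.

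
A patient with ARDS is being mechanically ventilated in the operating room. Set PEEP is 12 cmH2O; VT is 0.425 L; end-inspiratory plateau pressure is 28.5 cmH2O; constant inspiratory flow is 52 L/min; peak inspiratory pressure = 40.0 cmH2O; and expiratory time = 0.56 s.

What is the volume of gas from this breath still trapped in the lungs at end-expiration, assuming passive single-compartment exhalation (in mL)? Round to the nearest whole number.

83

Flow: 52 L/min ÷ 60 = 0.8667 L/s.
R = (PIP − Pplat)/V̇ = (40.0 − 28.5) / 0.8667 = 11.5/0.8667 = 13.269 cmH2O·s/L.
C = Vt/(Pplat − PEEP) = 425.0 / (28.5 − 12) = 425.0/16.5 = 25.758 mL/cmH2O.
τ = R × C = 13.269 × 0.02576 L/cmH2O = 0.3418 s.
Fraction remaining = e^(−Te/τ) = e^(−0.56/0.3418) = 0.1943.
Trapped volume = 425.0 × 0.1943 = 82.578 mL.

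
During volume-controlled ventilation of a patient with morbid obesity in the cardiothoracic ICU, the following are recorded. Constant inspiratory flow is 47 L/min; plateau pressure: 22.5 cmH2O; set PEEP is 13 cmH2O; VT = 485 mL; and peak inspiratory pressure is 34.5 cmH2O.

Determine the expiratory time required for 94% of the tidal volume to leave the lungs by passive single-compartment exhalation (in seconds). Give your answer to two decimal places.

2.20

Flow: 47 L/min ÷ 60 = 0.7833 L/s.
R = (PIP − Pplat)/V̇ = (34.5 − 22.5) / 0.7833 = 12.0/0.7833 = 15.32 cmH2O·s/L.
C = Vt/(Pplat − PEEP) = 485.0 / (22.5 − 13) = 485.0/9.5 = 51.053 mL/cmH2O.
τ = R × C = 15.32 × 0.05105 L/cmH2O = 0.7821 s.
t = −τ·ln(1 − 0.94) = −0.7821·ln(0.06) = 2.2 s.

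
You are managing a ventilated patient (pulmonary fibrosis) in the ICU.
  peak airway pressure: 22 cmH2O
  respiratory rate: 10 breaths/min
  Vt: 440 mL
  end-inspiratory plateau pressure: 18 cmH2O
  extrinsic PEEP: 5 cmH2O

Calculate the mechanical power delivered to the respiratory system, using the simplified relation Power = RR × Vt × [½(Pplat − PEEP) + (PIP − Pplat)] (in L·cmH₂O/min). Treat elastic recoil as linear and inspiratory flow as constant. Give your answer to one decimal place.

Per-breath work = Vt × [½(Pplat−PEEP) + (PIP−Pplat)] = 0.440 × [0.5×13.0 + 4.0] = 0.440 × 10.5 = 4.62 L·cmH2O.
Power = 10 × 4.62 = 46.2 L·cmH2O/min.

46.2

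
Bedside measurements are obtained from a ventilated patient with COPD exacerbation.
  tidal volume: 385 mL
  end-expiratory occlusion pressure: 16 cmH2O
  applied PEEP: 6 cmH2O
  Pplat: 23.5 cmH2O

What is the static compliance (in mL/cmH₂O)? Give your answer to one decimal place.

51.3

End-expiratory occlusion gives total PEEP = 16 cmH2O (intrinsic PEEP = 16 − 6 = 10). Use total PEEP for the elastic gradient.
Cstat = Vt / (Pplat − PEEPtotal) = 385 / (23.5 − 16) = 385 / 7.5 = 51.333 mL/cmH2O.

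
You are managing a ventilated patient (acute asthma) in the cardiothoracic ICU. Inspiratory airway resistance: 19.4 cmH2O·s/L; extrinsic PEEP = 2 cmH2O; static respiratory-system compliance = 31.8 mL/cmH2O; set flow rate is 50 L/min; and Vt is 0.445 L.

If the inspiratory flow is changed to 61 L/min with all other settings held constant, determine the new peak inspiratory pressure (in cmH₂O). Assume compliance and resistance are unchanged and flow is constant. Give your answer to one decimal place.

Flow: 50 L/min ÷ 60 = 0.8333 L/s.
New flow: 61 L/min ÷ 60 = 1.0167 L/s.
PIP = Vt/C + R·V̇ + PEEP (constant-flow equation of motion).
Only the resistive term changes: ΔPIP = R × ΔV̇ = 19.4 × (1.0167 − 0.8333) = 19.4 × 0.1834 = 3.558 cmH2O.
Original PIP = 445/31.8 + 19.4×0.8333 + 2 = 32.16 cmH2O; new PIP = 32.16 + (3.558) = 35.718 cmH2O.

35.7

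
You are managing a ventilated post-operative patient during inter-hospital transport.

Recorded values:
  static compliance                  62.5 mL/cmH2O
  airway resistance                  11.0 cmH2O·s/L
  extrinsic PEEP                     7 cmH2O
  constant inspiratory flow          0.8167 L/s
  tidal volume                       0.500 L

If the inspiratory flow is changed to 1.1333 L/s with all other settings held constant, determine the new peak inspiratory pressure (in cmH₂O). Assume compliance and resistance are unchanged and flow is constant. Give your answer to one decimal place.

27.5

PIP = Vt/C + R·V̇ + PEEP (constant-flow equation of motion).
Only the resistive term changes: ΔPIP = R × ΔV̇ = 11.0 × (1.1333 − 0.8167) = 11.0 × 0.3166 = 3.483 cmH2O.
Original PIP = 500/62.5 + 11.0×0.8167 + 7 = 23.984 cmH2O; new PIP = 23.984 + (3.483) = 27.467 cmH2O.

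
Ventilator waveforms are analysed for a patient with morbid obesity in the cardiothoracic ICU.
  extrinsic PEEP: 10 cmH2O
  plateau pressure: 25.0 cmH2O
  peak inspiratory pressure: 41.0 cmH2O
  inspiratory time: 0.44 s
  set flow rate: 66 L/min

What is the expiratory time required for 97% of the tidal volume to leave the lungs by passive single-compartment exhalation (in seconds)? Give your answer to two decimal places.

Flow: 66 L/min ÷ 60 = 1.1 L/s.
Vt = flow × Ti = 1.1 L/s × 0.44 s × 1000 mL/L = 484.0 mL.
R = (PIP − Pplat)/V̇ = (41.0 − 25.0) / 1.1 = 16.0/1.1 = 14.545 cmH2O·s/L.
C = Vt/(Pplat − PEEP) = 484.0 / (25.0 − 10) = 484.0/15.0 = 32.267 mL/cmH2O.
τ = R × C = 14.545 × 0.03227 L/cmH2O = 0.4694 s.
t = −τ·ln(1 − 0.97) = −0.4694·ln(0.03) = 1.646 s.

1.65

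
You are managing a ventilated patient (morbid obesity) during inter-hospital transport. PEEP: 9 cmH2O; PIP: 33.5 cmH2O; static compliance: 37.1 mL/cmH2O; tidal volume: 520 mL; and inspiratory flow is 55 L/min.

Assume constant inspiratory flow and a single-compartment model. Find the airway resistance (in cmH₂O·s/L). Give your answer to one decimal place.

Flow: 55 L/min ÷ 60 = 0.9167 L/s.
Equation of motion (constant flow): PIP = Vt/C + R·V̇ + PEEP.
R·V̇ = PIP − Vt/C − PEEP = 33.5 − 520/37.1 − 9 = 33.5 − 14.016 − 9 = 10.484 cmH2O.
R = 10.484 / 0.9167 = 11.437 cmH2O·s/L.

11.4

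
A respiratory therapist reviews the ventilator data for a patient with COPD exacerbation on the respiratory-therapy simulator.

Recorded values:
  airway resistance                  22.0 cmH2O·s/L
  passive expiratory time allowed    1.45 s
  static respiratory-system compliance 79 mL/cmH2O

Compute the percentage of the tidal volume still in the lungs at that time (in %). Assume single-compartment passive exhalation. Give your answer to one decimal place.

43.4

τ = R × C = 22.0 × 79 mL/cmH2O = 22.0 × 0.079 L/cmH2O = 1.738 s.
Passive exhalation: V(t)/V₀ = e^(−t/τ) = e^(−1.45/1.738) = 0.4342.
Fraction remaining = 0.4342 → 43.42%.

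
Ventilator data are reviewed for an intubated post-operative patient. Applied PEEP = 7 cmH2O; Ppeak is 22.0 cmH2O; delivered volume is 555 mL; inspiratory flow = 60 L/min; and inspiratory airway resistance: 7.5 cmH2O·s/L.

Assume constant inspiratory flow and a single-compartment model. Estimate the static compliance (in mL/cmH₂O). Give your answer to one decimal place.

74.0

Flow: 60 L/min ÷ 60 = 1 L/s.
Equation of motion (constant flow): PIP = Vt/C + R·V̇ + PEEP.
Vt/C = PIP − R·V̇ − PEEP = 22.0 − 7.5×1 − 7 = 22.0 − 7.5 − 7 = 7.5 cmH2O.
C = Vt / 7.5 = 555 / 7.5 = 74.0 mL/cmH2O.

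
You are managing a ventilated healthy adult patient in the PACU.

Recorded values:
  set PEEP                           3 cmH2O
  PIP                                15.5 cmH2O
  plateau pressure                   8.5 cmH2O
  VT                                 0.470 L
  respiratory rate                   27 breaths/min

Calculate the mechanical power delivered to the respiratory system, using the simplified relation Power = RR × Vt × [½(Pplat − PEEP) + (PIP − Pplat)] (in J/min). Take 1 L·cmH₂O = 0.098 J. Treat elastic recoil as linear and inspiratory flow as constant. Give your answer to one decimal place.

Per-breath work = Vt × [½(Pplat−PEEP) + (PIP−Pplat)] = 0.470 × [0.5×5.5 + 7.0] = 0.470 × 9.75 = 4.583 L·cmH2O.
Power = 27 × 4.583 = 123.74 L·cmH2O/min.
× 0.098 J/(L·cmH2O) → 12.127 J/min.

12.1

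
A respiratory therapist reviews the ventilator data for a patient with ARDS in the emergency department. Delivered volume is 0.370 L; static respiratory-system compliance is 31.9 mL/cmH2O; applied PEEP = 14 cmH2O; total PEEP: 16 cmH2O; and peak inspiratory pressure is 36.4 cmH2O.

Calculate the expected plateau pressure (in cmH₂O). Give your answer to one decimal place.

End-expiratory occlusion gives total PEEP = 16 cmH2O (intrinsic PEEP = 16 − 14 = 2). Use total PEEP for the elastic gradient.
Pplat = PEEPtotal + Vt / Cstat = 16 + 370 / 31.9 = 16 + 11.599 = 27.599 cmH2O.

27.6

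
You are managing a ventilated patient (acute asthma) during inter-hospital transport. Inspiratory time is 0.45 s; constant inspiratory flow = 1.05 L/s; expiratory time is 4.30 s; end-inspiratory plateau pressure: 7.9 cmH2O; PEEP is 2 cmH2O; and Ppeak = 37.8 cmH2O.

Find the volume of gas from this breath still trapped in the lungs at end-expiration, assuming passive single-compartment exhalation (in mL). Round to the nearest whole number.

72

Vt = flow × Ti = 1.05 L/s × 0.45 s × 1000 mL/L = 472.5 mL.
R = (PIP − Pplat)/V̇ = (37.8 − 7.9) / 1.05 = 29.9/1.05 = 28.476 cmH2O·s/L.
C = Vt/(Pplat − PEEP) = 472.5 / (7.9 − 2) = 472.5/5.9 = 80.085 mL/cmH2O.
τ = R × C = 28.476 × 0.08009 L/cmH2O = 2.281 s.
Fraction remaining = e^(−Te/τ) = e^(−4.30/2.281) = 0.1518.
Trapped volume = 472.5 × 0.1518 = 71.726 mL.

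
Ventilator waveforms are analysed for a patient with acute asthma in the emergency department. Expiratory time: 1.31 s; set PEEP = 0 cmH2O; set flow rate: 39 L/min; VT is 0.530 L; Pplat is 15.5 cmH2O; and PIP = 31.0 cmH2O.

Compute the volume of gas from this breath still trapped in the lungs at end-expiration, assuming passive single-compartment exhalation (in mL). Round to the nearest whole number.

106

Flow: 39 L/min ÷ 60 = 0.65 L/s.
R = (PIP − Pplat)/V̇ = (31.0 − 15.5) / 0.65 = 15.5/0.65 = 23.846 cmH2O·s/L.
C = Vt/(Pplat − PEEP) = 530.0 / (15.5 − 0) = 530.0/15.5 = 34.194 mL/cmH2O.
τ = R × C = 23.846 × 0.03419 L/cmH2O = 0.8153 s.
Fraction remaining = e^(−Te/τ) = e^(−1.31/0.8153) = 0.2005.
Trapped volume = 530.0 × 0.2005 = 106.27 mL.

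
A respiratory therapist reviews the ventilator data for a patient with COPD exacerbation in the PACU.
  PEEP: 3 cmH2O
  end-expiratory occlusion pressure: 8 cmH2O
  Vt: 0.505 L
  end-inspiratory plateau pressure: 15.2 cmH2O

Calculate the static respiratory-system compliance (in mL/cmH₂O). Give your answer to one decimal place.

End-expiratory occlusion gives total PEEP = 8 cmH2O (intrinsic PEEP = 8 − 3 = 5). Use total PEEP for the elastic gradient.
Cstat = Vt / (Pplat − PEEPtotal) = 505 / (15.2 − 8) = 505 / 7.2 = 70.139 mL/cmH2O.

70.1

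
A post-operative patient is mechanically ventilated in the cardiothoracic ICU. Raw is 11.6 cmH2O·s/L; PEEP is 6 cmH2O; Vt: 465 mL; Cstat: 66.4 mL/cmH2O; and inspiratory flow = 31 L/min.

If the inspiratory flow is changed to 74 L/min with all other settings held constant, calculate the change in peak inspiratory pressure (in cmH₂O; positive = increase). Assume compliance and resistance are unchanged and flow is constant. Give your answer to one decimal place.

Flow: 31 L/min ÷ 60 = 0.5167 L/s.
New flow: 74 L/min ÷ 60 = 1.2333 L/s.
PIP = Vt/C + R·V̇ + PEEP (constant-flow equation of motion).
Only the resistive term changes: ΔPIP = R × ΔV̇ = 11.6 × (1.2333 − 0.5167) = 11.6 × 0.7166 = 8.313 cmH2O.

8.3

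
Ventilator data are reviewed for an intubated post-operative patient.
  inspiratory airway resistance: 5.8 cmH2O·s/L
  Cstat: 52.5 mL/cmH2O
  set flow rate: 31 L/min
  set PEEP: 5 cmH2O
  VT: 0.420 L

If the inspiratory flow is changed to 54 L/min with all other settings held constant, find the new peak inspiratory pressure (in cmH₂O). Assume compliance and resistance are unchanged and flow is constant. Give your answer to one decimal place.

18.2

Flow: 31 L/min ÷ 60 = 0.5167 L/s.
New flow: 54 L/min ÷ 60 = 0.9 L/s.
PIP = Vt/C + R·V̇ + PEEP (constant-flow equation of motion).
Only the resistive term changes: ΔPIP = R × ΔV̇ = 5.8 × (0.9 − 0.5167) = 5.8 × 0.3833 = 2.223 cmH2O.
Original PIP = 420/52.5 + 5.8×0.5167 + 5 = 15.997 cmH2O; new PIP = 15.997 + (2.223) = 18.22 cmH2O.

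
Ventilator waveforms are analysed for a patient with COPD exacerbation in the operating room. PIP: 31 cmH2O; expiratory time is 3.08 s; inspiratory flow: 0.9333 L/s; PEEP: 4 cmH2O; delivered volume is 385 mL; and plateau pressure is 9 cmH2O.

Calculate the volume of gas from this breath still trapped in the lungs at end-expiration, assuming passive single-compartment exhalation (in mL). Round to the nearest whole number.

R = (PIP − Pplat)/V̇ = (31 − 9) / 0.9333 = 22.0/0.9333 = 23.572 cmH2O·s/L.
C = Vt/(Pplat − PEEP) = 385.0 / (9 − 4) = 385.0/5.0 = 77.0 mL/cmH2O.
τ = R × C = 23.572 × 0.077 L/cmH2O = 1.815 s.
Fraction remaining = e^(−Te/τ) = e^(−3.08/1.815) = 0.1832.
Trapped volume = 385.0 × 0.1832 = 70.532 mL.

71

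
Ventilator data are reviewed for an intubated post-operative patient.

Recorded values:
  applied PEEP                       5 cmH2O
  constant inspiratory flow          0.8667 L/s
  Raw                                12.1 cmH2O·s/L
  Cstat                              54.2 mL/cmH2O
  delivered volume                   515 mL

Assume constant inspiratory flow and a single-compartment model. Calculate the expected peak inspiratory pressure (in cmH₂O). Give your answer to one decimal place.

25.0

Equation of motion (constant flow): PIP = Vt/C + R·V̇ + PEEP.
PIP = 515/54.2 + 12.1×0.8667 + 5 = 9.502 + 10.487 + 5 = 24.989 cmH2O.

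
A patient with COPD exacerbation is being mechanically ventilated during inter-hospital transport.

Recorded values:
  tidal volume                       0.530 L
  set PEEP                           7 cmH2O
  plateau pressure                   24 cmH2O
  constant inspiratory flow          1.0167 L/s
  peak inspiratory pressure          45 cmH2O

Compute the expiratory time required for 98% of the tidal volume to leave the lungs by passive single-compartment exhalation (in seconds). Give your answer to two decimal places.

2.52

R = (PIP − Pplat)/V̇ = (45 − 24) / 1.0167 = 21.0/1.0167 = 20.655 cmH2O·s/L.
C = Vt/(Pplat − PEEP) = 530.0 / (24 − 7) = 530.0/17.0 = 31.176 mL/cmH2O.
τ = R × C = 20.655 × 0.03118 L/cmH2O = 0.644 s.
t = −τ·ln(1 − 0.98) = −0.644·ln(0.02) = 2.519 s.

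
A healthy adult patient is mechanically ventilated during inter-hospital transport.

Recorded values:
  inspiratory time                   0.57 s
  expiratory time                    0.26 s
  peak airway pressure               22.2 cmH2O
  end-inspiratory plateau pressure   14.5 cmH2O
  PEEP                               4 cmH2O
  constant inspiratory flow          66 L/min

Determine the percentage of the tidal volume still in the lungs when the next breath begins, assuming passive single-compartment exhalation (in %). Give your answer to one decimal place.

Flow: 66 L/min ÷ 60 = 1.1 L/s.
Vt = flow × Ti = 1.1 L/s × 0.57 s × 1000 mL/L = 627.0 mL.
R = (PIP − Pplat)/V̇ = (22.2 − 14.5) / 1.1 = 7.7/1.1 = 7.0 cmH2O·s/L.
C = Vt/(Pplat − PEEP) = 627.0 / (14.5 − 4) = 627.0/10.5 = 59.714 mL/cmH2O.
τ = R × C = 7.0 × 0.05971 L/cmH2O = 0.418 s.
Fraction remaining at end-expiration = e^(−Te/τ) = e^(−0.26/0.418) = 0.5369 → 53.69%.

53.7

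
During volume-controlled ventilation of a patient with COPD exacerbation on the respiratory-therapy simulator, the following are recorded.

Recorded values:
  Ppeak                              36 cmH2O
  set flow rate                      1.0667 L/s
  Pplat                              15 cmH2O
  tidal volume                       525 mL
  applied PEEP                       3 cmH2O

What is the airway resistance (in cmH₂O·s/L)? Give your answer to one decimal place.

19.7

Raw = (PIP − Pplat) / flow = (36 − 15) / 1.0667 = 21.0 / 1.0667 = 19.687 cmH2O·s/L.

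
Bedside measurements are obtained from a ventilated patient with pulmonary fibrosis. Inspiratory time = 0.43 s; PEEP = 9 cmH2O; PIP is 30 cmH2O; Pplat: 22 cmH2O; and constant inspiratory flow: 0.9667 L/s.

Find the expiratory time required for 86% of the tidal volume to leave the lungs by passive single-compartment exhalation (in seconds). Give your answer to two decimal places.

0.52

Vt = flow × Ti = 0.9667 L/s × 0.43 s × 1000 mL/L = 415.68 mL.
R = (PIP − Pplat)/V̇ = (30 − 22) / 0.9667 = 8.0/0.9667 = 8.276 cmH2O·s/L.
C = Vt/(Pplat − PEEP) = 415.68 / (22 − 9) = 415.68/13.0 = 31.975 mL/cmH2O.
τ = R × C = 8.276 × 0.03198 L/cmH2O = 0.2647 s.
t = −τ·ln(1 − 0.86) = −0.2647·ln(0.14) = 0.5204 s.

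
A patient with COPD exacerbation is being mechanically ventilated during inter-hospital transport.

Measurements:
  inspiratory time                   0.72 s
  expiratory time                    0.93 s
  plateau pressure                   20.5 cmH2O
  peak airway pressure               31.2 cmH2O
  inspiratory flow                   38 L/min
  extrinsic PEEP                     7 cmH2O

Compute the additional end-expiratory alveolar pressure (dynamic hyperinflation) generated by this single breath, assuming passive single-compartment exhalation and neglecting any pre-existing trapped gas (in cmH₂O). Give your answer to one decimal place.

2.6

Flow: 38 L/min ÷ 60 = 0.6333 L/s.
Vt = flow × Ti = 0.6333 L/s × 0.72 s × 1000 mL/L = 455.98 mL.
R = (PIP − Pplat)/V̇ = (31.2 − 20.5) / 0.6333 = 10.7/0.6333 = 16.896 cmH2O·s/L.
C = Vt/(Pplat − PEEP) = 455.98 / (20.5 − 7) = 455.98/13.5 = 33.776 mL/cmH2O.
τ = R × C = 16.896 × 0.03378 L/cmH2O = 0.5707 s.
Fraction remaining = e^(−Te/τ) = e^(−0.93/0.5707) = 0.196; trapped volume = 455.98 × 0.196 = 89.372 mL.
Additional alveolar pressure from trapping ≈ V_trapped / C = 89.372 / 33.776 = 2.646 cmH2O.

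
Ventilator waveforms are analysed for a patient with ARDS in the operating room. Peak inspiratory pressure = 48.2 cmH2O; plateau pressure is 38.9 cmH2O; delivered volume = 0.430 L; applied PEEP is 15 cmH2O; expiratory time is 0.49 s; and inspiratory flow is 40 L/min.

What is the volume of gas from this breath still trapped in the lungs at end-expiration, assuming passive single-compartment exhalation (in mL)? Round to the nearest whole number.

61

Flow: 40 L/min ÷ 60 = 0.6667 L/s.
R = (PIP − Pplat)/V̇ = (48.2 − 38.9) / 0.6667 = 9.3/0.6667 = 13.949 cmH2O·s/L.
C = Vt/(Pplat − PEEP) = 430.0 / (38.9 − 15) = 430.0/23.9 = 17.992 mL/cmH2O.
τ = R × C = 13.949 × 0.01799 L/cmH2O = 0.2509 s.
Fraction remaining = e^(−Te/τ) = e^(−0.49/0.2509) = 0.1419.
Trapped volume = 430.0 × 0.1419 = 61.017 mL.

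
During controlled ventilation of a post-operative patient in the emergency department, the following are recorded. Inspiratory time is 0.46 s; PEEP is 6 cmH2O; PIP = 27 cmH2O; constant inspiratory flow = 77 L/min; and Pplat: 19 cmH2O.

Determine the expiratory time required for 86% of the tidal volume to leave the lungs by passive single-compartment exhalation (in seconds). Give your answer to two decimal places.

Flow: 77 L/min ÷ 60 = 1.2833 L/s.
Vt = flow × Ti = 1.2833 L/s × 0.46 s × 1000 mL/L = 590.32 mL.
R = (PIP − Pplat)/V̇ = (27 − 19) / 1.2833 = 8.0/1.2833 = 6.234 cmH2O·s/L.
C = Vt/(Pplat − PEEP) = 590.32 / (19 − 6) = 590.32/13.0 = 45.409 mL/cmH2O.
τ = R × C = 6.234 × 0.04541 L/cmH2O = 0.2831 s.
t = −τ·ln(1 − 0.86) = −0.2831·ln(0.14) = 0.5566 s.

0.56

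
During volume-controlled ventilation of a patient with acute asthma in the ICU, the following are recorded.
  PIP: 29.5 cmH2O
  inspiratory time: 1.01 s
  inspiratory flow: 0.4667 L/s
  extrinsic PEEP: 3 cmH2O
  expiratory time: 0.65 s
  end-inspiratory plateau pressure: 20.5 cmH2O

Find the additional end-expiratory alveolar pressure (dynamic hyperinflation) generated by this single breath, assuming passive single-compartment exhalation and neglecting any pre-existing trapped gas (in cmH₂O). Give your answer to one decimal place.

Vt = flow × Ti = 0.4667 L/s × 1.01 s × 1000 mL/L = 471.37 mL.
R = (PIP − Pplat)/V̇ = (29.5 − 20.5) / 0.4667 = 9.0/0.4667 = 19.284 cmH2O·s/L.
C = Vt/(Pplat − PEEP) = 471.37 / (20.5 − 3) = 471.37/17.5 = 26.935 mL/cmH2O.
τ = R × C = 19.284 × 0.02694 L/cmH2O = 0.5195 s.
Fraction remaining = e^(−Te/τ) = e^(−0.65/0.5195) = 0.2862; trapped volume = 471.37 × 0.2862 = 134.91 mL.
Additional alveolar pressure from trapping ≈ V_trapped / C = 134.91 / 26.935 = 5.009 cmH2O.

5.0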